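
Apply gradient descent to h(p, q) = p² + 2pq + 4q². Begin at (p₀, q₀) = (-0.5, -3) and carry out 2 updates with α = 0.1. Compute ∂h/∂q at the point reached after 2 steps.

∇h = (2p + 2q, 2p + 8q)
Step 1: at (-0.5, -3), ∇h = (-7, -25) → (-0.5, -3) − 0.1·(-7, -25) = (0.2, -0.5)
Step 2: at (0.2, -0.5), ∇h = (-0.6, -3.6) → (0.2, -0.5) − 0.1·(-0.6, -3.6) = (0.26, -0.14)
∂h/∂q at (0.26, -0.14) = -0.6

-0.6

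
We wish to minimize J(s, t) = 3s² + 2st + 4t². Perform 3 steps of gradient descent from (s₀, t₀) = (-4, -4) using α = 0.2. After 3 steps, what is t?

2.848

∇J = (6s + 2t, 2s + 8t)
(s₁, t₁) = (-4, -4) − 0.2·(-32, -40) = (2.4, 4)
(s₂, t₂) = (2.4, 4) − 0.2·(22.4, 36.8) = (-2.08, -3.36)
(s₃, t₃) = (-2.08, -3.36) − 0.2·(-19.2, -31.04) = (1.76, 2.848)
t = 2.848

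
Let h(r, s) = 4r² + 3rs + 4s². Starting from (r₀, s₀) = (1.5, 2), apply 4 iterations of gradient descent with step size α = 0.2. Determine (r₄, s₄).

(3.6288, 3.6288)

∇h = (8r + 3s, 3r + 8s)
Step 1: at (1.5, 2), ∇h = (18, 20.5) → (1.5, 2) − 0.2·(18, 20.5) = (-2.1, -2.1)
Step 2: at (-2.1, -2.1), ∇h = (-23.1, -23.1) → (-2.1, -2.1) − 0.2·(-23.1, -23.1) = (2.52, 2.52)
Step 3: at (2.52, 2.52), ∇h = (27.72, 27.72) → (2.52, 2.52) − 0.2·(27.72, 27.72) = (-3.024, -3.024)
Step 4: at (-3.024, -3.024), ∇h = (-33.264, -33.264) → (-3.024, -3.024) − 0.2·(-33.264, -33.264) = (3.6288, 3.6288)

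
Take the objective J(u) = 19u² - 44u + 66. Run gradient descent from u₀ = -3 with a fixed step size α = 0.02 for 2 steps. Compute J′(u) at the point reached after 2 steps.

-9.1008

J′(u) = 38u - 44
Step 1: J′(-3) = -158; u₁ = -3 − 0.02·(-158) = 0.16
Step 2: J′(0.16) = -37.92; u₂ = 0.16 − 0.02·(-37.92) = 0.9184
J′(u) at (0.9184) = -9.1008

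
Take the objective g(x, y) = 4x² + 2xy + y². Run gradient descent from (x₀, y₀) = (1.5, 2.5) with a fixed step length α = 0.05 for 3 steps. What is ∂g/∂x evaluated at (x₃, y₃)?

2.653

∇g = (8x + 2y, 2x + 2y)
Step 1: at (1.5, 2.5), ∇g = (17, 8) → (1.5, 2.5) − 0.05·(17, 8) = (0.65, 2.1)
Step 2: at (0.65, 2.1), ∇g = (9.4, 5.5) → (0.65, 2.1) − 0.05·(9.4, 5.5) = (0.18, 1.825)
Step 3: at (0.18, 1.825), ∇g = (5.09, 4.01) → (0.18, 1.825) − 0.05·(5.09, 4.01) = (-0.0745, 1.6245)
∂g/∂x at (-0.0745, 1.6245) = 2.653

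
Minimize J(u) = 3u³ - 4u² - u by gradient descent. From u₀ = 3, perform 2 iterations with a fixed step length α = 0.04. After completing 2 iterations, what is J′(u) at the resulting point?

J′(u) = 9u² - 8u - 1
u₁ = 3 − 0.04·56 = 0.76
u₂ = 0.76 − 0.04·(-1.8816) = 0.835264
J′(u) at (0.835264) = -1.403118452736

-1.403118452736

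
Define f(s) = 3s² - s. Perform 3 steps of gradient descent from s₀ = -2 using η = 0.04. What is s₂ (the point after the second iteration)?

-1.0848

f′(s) = 6s - 1
Step 1: f′(-2) = -13; s₁ = -2 − 0.04·(-13) = -1.48
Step 2: f′(-1.48) = -9.88; s₂ = -1.48 − 0.04·(-9.88) = -1.0848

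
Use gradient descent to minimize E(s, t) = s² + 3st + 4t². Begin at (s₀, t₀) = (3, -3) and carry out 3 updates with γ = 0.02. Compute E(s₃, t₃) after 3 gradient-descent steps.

∇E = (2s + 3t, 3s + 8t)
(s₁, t₁) = (3, -3) − 0.02·(-3, -15) = (3.06, -2.7)
(s₂, t₂) = (3.06, -2.7) − 0.02·(-1.98, -12.42) = (3.0996, -2.4516)
(s₃, t₃) = (3.0996, -2.4516) − 0.02·(-1.1556, -10.314) = (3.122712, -2.24532)
E(3.122712, -2.24532) = 8.882714721024

8.882714721024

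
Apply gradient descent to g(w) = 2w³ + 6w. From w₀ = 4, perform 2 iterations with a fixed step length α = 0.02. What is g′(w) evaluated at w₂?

g′(w) = 6w² + 6
w₁ = 4 − 0.02·102 = 1.96
w₂ = 1.96 − 0.02·29.0496 = 1.379008
g′(w) at (1.379008) = 17.409978384384

17.409978384384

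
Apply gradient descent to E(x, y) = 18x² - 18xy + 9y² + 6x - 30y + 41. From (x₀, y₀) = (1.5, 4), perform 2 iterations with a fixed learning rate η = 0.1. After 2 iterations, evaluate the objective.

∇E = (36x - 18y + 6, -18x + 18y - 30)
(x₁, y₁) = (1.5, 4) − 0.1·(-12, 15) = (2.7, 2.5)
(x₂, y₂) = (2.7, 2.5) − 0.1·(58.2, -33.6) = (-3.12, 5.86)
E(-3.12, 5.86) = 659.8532

659.8532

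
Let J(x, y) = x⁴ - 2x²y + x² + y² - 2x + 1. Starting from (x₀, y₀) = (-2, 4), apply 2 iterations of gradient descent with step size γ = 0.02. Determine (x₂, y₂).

∇J = (4x³ - 4xy + 2x - 2, -2x² + 2y)
(x₁, y₁) = (-2, 4) − 0.02·(-6, 0) = (-1.88, 4)
(x₂, y₂) = (-1.88, 4) − 0.02·(-2.258688, 0.9312) = (-1.83482624, 3.981376)

(-1.83482624, 3.981376)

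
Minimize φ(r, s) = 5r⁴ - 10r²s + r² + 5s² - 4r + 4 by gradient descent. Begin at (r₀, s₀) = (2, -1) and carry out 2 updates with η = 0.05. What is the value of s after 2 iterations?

∇φ = (20r³ - 20rs + 2r - 4, -10r² + 10s)
Step 1: at (2, -1), ∇φ = (200, -50) → (2, -1) − 0.05·(200, -50) = (-8, 1.5)
Step 2: at (-8, 1.5), ∇φ = (-10020, -625) → (-8, 1.5) − 0.05·(-10020, -625) = (493, 32.75)
s = 32.75

32.75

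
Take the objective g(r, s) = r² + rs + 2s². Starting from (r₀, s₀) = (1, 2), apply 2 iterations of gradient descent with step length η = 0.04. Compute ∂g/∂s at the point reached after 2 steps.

6.0832

∇g = (2r + s, r + 4s)
(r₁, s₁) = (1, 2) − 0.04·(4, 9) = (0.84, 1.64)
(r₂, s₂) = (0.84, 1.64) − 0.04·(3.32, 7.4) = (0.7072, 1.344)
∂g/∂s at (0.7072, 1.344) = 6.0832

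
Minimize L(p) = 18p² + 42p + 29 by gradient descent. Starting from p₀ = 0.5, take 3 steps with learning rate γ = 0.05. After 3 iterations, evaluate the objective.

17.6072

L′(p) = 36p + 42
p₁ = 0.5 − 0.05·60 = -2.5
p₂ = -2.5 − 0.05·(-48) = -0.1
p₃ = -0.1 − 0.05·38.4 = -2.02
L(-2.02) = 17.6072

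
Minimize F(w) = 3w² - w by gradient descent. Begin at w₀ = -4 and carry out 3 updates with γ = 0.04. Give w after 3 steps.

F′(w) = 6w - 1
w₁ = -4 − 0.04·(-25) = -3
w₂ = -3 − 0.04·(-19) = -2.24
w₃ = -2.24 − 0.04·(-14.44) = -1.6624

-1.6624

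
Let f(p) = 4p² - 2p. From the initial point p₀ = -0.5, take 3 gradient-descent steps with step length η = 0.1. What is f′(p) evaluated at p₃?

f′(p) = 8p - 2
Step 1: f′(-0.5) = -6; p₁ = -0.5 − 0.1·(-6) = 0.1
Step 2: f′(0.1) = -1.2; p₂ = 0.1 − 0.1·(-1.2) = 0.22
Step 3: f′(0.22) = -0.24; p₃ = 0.22 − 0.1·(-0.24) = 0.244
f′(p) at (0.244) = -0.048

-0.048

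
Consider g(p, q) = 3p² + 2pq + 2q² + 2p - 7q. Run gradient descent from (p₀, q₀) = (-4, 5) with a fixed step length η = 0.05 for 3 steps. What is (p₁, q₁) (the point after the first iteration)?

(-3.4, 4.75)

∇g = (6p + 2q + 2, 2p + 4q - 7)
Step 1: at (-4, 5), ∇g = (-12, 5) → (-4, 5) − 0.05·(-12, 5) = (-3.4, 4.75)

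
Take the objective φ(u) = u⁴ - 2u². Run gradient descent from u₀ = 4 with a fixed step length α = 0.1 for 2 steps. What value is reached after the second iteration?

φ′(u) = 4u³ - 4u
u₁ = 4 − 0.1·240 = -20
u₂ = -20 − 0.1·(-31920) = 3172

3172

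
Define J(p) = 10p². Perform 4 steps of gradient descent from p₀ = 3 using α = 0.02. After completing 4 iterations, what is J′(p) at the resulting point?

J′(p) = 20p
Step 1: J′(3) = 60; p₁ = 3 − 0.02·60 = 1.8
Step 2: J′(1.8) = 36; p₂ = 1.8 − 0.02·36 = 1.08
Step 3: J′(1.08) = 21.6; p₃ = 1.08 − 0.02·21.6 = 0.648
Step 4: J′(0.648) = 12.96; p₄ = 0.648 − 0.02·12.96 = 0.3888
J′(p) at (0.3888) = 7.776

7.776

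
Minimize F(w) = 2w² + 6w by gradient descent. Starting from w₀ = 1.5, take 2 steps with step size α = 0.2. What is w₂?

-1.38

F′(w) = 4w + 6
Step 1: F′(1.5) = 12; w₁ = 1.5 − 0.2·12 = -0.9
Step 2: F′(-0.9) = 2.4; w₂ = -0.9 − 0.2·2.4 = -1.38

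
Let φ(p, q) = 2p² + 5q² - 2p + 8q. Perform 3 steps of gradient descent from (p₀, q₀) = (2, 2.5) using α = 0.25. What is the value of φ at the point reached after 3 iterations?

616.51953125

∇φ = (4p - 2, 10q + 8)
(p₁, q₁) = (2, 2.5) − 0.25·(6, 33) = (0.5, -5.75)
(p₂, q₂) = (0.5, -5.75) − 0.25·(0, -49.5) = (0.5, 6.625)
(p₃, q₃) = (0.5, 6.625) − 0.25·(0, 74.25) = (0.5, -11.9375)
φ(0.5, -11.9375) = 616.51953125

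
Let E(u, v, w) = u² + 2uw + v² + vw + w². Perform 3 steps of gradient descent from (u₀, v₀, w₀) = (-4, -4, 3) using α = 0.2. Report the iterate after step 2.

(-3.84, -2.64, 4.56)

∇E = (2u + 2w, 2v + w, 2u + v + 2w)
Step 1: at (-4, -4, 3), ∇E = (-2, -5, -6) → (-4, -4, 3) − 0.2·(-2, -5, -6) = (-3.6, -3, 4.2)
Step 2: at (-3.6, -3, 4.2), ∇E = (1.2, -1.8, -1.8) → (-3.6, -3, 4.2) − 0.2·(1.2, -1.8, -1.8) = (-3.84, -2.64, 4.56)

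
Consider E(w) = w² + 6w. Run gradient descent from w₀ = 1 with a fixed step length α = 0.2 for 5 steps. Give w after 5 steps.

-2.68896

E′(w) = 2w + 6
w₁ = 1 − 0.2·8 = -0.6
w₂ = -0.6 − 0.2·4.8 = -1.56
w₃ = -1.56 − 0.2·2.88 = -2.136
w₄ = -2.136 − 0.2·1.728 = -2.4816
w₅ = -2.4816 − 0.2·1.0368 = -2.68896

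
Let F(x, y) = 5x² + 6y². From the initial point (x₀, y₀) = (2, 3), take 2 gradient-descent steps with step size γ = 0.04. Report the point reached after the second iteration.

∇F = (10x, 12y)
Step 1: at (2, 3), ∇F = (20, 36) → (2, 3) − 0.04·(20, 36) = (1.2, 1.56)
Step 2: at (1.2, 1.56), ∇F = (12, 18.72) → (1.2, 1.56) − 0.04·(12, 18.72) = (0.72, 0.8112)

(0.72, 0.8112)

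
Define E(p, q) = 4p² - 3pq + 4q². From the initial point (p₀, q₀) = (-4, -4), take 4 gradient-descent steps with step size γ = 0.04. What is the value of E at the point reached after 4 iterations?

13.4217728

∇E = (8p - 3q, -3p + 8q)
Step 1: at (-4, -4), ∇E = (-20, -20) → (-4, -4) − 0.04·(-20, -20) = (-3.2, -3.2)
Step 2: at (-3.2, -3.2), ∇E = (-16, -16) → (-3.2, -3.2) − 0.04·(-16, -16) = (-2.56, -2.56)
Step 3: at (-2.56, -2.56), ∇E = (-12.8, -12.8) → (-2.56, -2.56) − 0.04·(-12.8, -12.8) = (-2.048, -2.048)
Step 4: at (-2.048, -2.048), ∇E = (-10.24, -10.24) → (-2.048, -2.048) − 0.04·(-10.24, -10.24) = (-1.6384, -1.6384)
E(-1.6384, -1.6384) = 13.4217728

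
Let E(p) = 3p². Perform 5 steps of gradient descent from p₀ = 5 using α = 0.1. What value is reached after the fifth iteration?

0.0512

E′(p) = 6p
Step 1: E′(5) = 30; p₁ = 5 − 0.1·30 = 2
Step 2: E′(2) = 12; p₂ = 2 − 0.1·12 = 0.8
Step 3: E′(0.8) = 4.8; p₃ = 0.8 − 0.1·4.8 = 0.32
Step 4: E′(0.32) = 1.92; p₄ = 0.32 − 0.1·1.92 = 0.128
Step 5: E′(0.128) = 0.768; p₅ = 0.128 − 0.1·0.768 = 0.0512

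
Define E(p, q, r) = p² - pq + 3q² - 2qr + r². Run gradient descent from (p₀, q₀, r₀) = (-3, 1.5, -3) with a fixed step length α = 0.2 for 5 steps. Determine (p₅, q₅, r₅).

(-0.49728, -0.43776, -0.76128)

∇E = (2p - q, -p + 6q - 2r, -2q + 2r)
(p₁, q₁, r₁) = (-3, 1.5, -3) − 0.2·(-7.5, 18, -9) = (-1.5, -2.1, -1.2)
(p₂, q₂, r₂) = (-1.5, -2.1, -1.2) − 0.2·(-0.9, -8.7, 1.8) = (-1.32, -0.36, -1.56)
(p₃, q₃, r₃) = (-1.32, -0.36, -1.56) − 0.2·(-2.28, 2.28, -2.4) = (-0.864, -0.816, -1.08)
(p₄, q₄, r₄) = (-0.864, -0.816, -1.08) − 0.2·(-0.912, -1.872, -0.528) = (-0.6816, -0.4416, -0.9744)
(p₅, q₅, r₅) = (-0.6816, -0.4416, -0.9744) − 0.2·(-0.9216, -0.0192, -1.0656) = (-0.49728, -0.43776, -0.76128)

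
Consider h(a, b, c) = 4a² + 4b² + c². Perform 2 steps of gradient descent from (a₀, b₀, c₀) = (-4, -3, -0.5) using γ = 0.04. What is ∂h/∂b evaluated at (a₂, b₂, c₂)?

∇h = (8a, 8b, 2c)
Step 1: at (-4, -3, -0.5), ∇h = (-32, -24, -1) → (-4, -3, -0.5) − 0.04·(-32, -24, -1) = (-2.72, -2.04, -0.46)
Step 2: at (-2.72, -2.04, -0.46), ∇h = (-21.76, -16.32, -0.92) → (-2.72, -2.04, -0.46) − 0.04·(-21.76, -16.32, -0.92) = (-1.8496, -1.3872, -0.4232)
∂h/∂b at (-1.8496, -1.3872, -0.4232) = -11.0976

-11.0976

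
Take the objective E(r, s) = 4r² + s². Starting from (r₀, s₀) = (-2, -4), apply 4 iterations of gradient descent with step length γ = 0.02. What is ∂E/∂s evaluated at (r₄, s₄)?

∇E = (8r, 2s)
Step 1: at (-2, -4), ∇E = (-16, -8) → (-2, -4) − 0.02·(-16, -8) = (-1.68, -3.84)
Step 2: at (-1.68, -3.84), ∇E = (-13.44, -7.68) → (-1.68, -3.84) − 0.02·(-13.44, -7.68) = (-1.4112, -3.6864)
Step 3: at (-1.4112, -3.6864), ∇E = (-11.2896, -7.3728) → (-1.4112, -3.6864) − 0.02·(-11.2896, -7.3728) = (-1.185408, -3.538944)
Step 4: at (-1.185408, -3.538944), ∇E = (-9.483264, -7.077888) → (-1.185408, -3.538944) − 0.02·(-9.483264, -7.077888) = (-0.99574272, -3.39738624)
∂E/∂s at (-0.99574272, -3.39738624) = -6.79477248

-6.79477248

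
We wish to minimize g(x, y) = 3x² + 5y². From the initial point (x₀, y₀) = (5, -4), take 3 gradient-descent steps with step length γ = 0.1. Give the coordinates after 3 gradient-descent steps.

(0.32, 0)

∇g = (6x, 10y)
(x₁, y₁) = (5, -4) − 0.1·(30, -40) = (2, 0)
(x₂, y₂) = (2, 0) − 0.1·(12, 0) = (0.8, 0)
(x₃, y₃) = (0.8, 0) − 0.1·(4.8, 0) = (0.32, 0)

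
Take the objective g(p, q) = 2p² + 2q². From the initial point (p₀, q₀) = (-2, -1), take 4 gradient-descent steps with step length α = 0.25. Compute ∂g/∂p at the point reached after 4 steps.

∇g = (4p, 4q)
Step 1: at (-2, -1), ∇g = (-8, -4) → (-2, -1) − 0.25·(-8, -4) = (0, 0)
Step 2: at (0, 0), ∇g = (0, 0) → (0, 0) − 0.25·(0, 0) = (0, 0)
Step 3: at (0, 0), ∇g = (0, 0) → (0, 0) − 0.25·(0, 0) = (0, 0)
Step 4: at (0, 0), ∇g = (0, 0) → (0, 0) − 0.25·(0, 0) = (0, 0)
∂g/∂p at (0, 0) = 0

0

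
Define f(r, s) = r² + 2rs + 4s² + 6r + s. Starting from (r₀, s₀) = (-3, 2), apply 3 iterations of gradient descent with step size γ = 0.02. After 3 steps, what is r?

-3.206016

∇f = (2r + 2s + 6, 2r + 8s + 1)
(r₁, s₁) = (-3, 2) − 0.02·(4, 11) = (-3.08, 1.78)
(r₂, s₂) = (-3.08, 1.78) − 0.02·(3.4, 9.08) = (-3.148, 1.5984)
(r₃, s₃) = (-3.148, 1.5984) − 0.02·(2.9008, 7.4912) = (-3.206016, 1.448576)
r = -3.206016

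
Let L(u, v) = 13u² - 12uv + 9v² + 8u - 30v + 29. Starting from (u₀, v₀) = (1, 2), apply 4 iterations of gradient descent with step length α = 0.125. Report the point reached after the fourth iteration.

(34.16796875, -22.03515625)

∇L = (26u - 12v + 8, -12u + 18v - 30)
Step 1: at (1, 2), ∇L = (10, -6) → (1, 2) − 0.125·(10, -6) = (-0.25, 2.75)
Step 2: at (-0.25, 2.75), ∇L = (-31.5, 22.5) → (-0.25, 2.75) − 0.125·(-31.5, 22.5) = (3.6875, -0.0625)
Step 3: at (3.6875, -0.0625), ∇L = (104.625, -75.375) → (3.6875, -0.0625) − 0.125·(104.625, -75.375) = (-9.390625, 9.359375)
Step 4: at (-9.390625, 9.359375), ∇L = (-348.46875, 251.15625) → (-9.390625, 9.359375) − 0.125·(-348.46875, 251.15625) = (34.16796875, -22.03515625)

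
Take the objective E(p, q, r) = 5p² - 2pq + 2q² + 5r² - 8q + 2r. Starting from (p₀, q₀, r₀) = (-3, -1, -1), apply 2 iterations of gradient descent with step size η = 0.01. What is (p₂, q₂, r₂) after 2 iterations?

(-2.4668, -0.8768, -0.848)

∇E = (10p - 2q, -2p + 4q - 8, 10r + 2)
(p₁, q₁, r₁) = (-3, -1, -1) − 0.01·(-28, -6, -8) = (-2.72, -0.94, -0.92)
(p₂, q₂, r₂) = (-2.72, -0.94, -0.92) − 0.01·(-25.32, -6.32, -7.2) = (-2.4668, -0.8768, -0.848)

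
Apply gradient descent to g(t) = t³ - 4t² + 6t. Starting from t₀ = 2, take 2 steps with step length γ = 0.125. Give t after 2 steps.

g′(t) = 3t² - 8t + 6
Step 1: g′(2) = 2; t₁ = 2 − 0.125·2 = 1.75
Step 2: g′(1.75) = 1.1875; t₂ = 1.75 − 0.125·1.1875 = 1.6015625

1.6015625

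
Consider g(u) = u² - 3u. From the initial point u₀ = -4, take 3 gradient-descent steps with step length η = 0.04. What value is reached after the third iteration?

-2.782784

g′(u) = 2u - 3
Step 1: g′(-4) = -11; u₁ = -4 − 0.04·(-11) = -3.56
Step 2: g′(-3.56) = -10.12; u₂ = -3.56 − 0.04·(-10.12) = -3.1552
Step 3: g′(-3.1552) = -9.3104; u₃ = -3.1552 − 0.04·(-9.3104) = -2.782784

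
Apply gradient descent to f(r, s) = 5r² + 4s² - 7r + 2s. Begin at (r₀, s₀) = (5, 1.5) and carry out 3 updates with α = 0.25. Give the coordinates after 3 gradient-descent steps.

(-13.8125, -2)

∇f = (10r - 7, 8s + 2)
Step 1: at (5, 1.5), ∇f = (43, 14) → (5, 1.5) − 0.25·(43, 14) = (-5.75, -2)
Step 2: at (-5.75, -2), ∇f = (-64.5, -14) → (-5.75, -2) − 0.25·(-64.5, -14) = (10.375, 1.5)
Step 3: at (10.375, 1.5), ∇f = (96.75, 14) → (10.375, 1.5) − 0.25·(96.75, 14) = (-13.8125, -2)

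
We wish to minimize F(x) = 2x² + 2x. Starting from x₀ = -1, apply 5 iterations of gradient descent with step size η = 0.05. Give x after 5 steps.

F′(x) = 4x + 2
x₁ = -1 − 0.05·(-2) = -0.9
x₂ = -0.9 − 0.05·(-1.6) = -0.82
x₃ = -0.82 − 0.05·(-1.28) = -0.756
x₄ = -0.756 − 0.05·(-1.024) = -0.7048
x₅ = -0.7048 − 0.05·(-0.8192) = -0.66384

-0.66384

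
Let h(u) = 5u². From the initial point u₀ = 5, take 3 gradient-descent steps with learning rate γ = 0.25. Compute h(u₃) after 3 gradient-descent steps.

1423.828125

h′(u) = 10u
u₁ = 5 − 0.25·50 = -7.5
u₂ = -7.5 − 0.25·(-75) = 11.25
u₃ = 11.25 − 0.25·112.5 = -16.875
h(-16.875) = 1423.828125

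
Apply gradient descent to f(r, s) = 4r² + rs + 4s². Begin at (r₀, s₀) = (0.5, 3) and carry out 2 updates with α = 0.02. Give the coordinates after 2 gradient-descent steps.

∇f = (8r + s, r + 8s)
Step 1: at (0.5, 3), ∇f = (7, 24.5) → (0.5, 3) − 0.02·(7, 24.5) = (0.36, 2.51)
Step 2: at (0.36, 2.51), ∇f = (5.39, 20.44) → (0.36, 2.51) − 0.02·(5.39, 20.44) = (0.2522, 2.1012)

(0.2522, 2.1012)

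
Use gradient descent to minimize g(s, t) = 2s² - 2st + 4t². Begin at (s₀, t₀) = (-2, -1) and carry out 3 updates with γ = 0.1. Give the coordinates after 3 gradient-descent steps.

∇g = (4s - 2t, -2s + 8t)
Step 1: at (-2, -1), ∇g = (-6, -4) → (-2, -1) − 0.1·(-6, -4) = (-1.4, -0.6)
Step 2: at (-1.4, -0.6), ∇g = (-4.4, -2) → (-1.4, -0.6) − 0.1·(-4.4, -2) = (-0.96, -0.4)
Step 3: at (-0.96, -0.4), ∇g = (-3.04, -1.28) → (-0.96, -0.4) − 0.1·(-3.04, -1.28) = (-0.656, -0.272)

(-0.656, -0.272)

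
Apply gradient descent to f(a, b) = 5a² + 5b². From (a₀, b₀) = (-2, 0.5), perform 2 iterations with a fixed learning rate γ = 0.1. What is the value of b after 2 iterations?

0

∇f = (10a, 10b)
(a₁, b₁) = (-2, 0.5) − 0.1·(-20, 5) = (0, 0)
(a₂, b₂) = (0, 0) − 0.1·(0, 0) = (0, 0)
b = 0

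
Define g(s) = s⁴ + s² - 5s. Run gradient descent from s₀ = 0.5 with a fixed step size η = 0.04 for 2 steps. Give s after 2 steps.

g′(s) = 4s³ + 2s - 5
Step 1: g′(0.5) = -3.5; s₁ = 0.5 − 0.04·(-3.5) = 0.64
Step 2: g′(0.64) = -2.671424; s₂ = 0.64 − 0.04·(-2.671424) = 0.74685696

0.74685696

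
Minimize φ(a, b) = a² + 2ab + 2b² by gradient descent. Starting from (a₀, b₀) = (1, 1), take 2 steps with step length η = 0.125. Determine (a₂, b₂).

(0.3125, 0)

∇φ = (2a + 2b, 2a + 4b)
(a₁, b₁) = (1, 1) − 0.125·(4, 6) = (0.5, 0.25)
(a₂, b₂) = (0.5, 0.25) − 0.125·(1.5, 2) = (0.3125, 0)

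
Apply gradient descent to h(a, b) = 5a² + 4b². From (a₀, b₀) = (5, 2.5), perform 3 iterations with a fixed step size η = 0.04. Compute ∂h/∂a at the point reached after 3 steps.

10.8

∇h = (10a, 8b)
Step 1: at (5, 2.5), ∇h = (50, 20) → (5, 2.5) − 0.04·(50, 20) = (3, 1.7)
Step 2: at (3, 1.7), ∇h = (30, 13.6) → (3, 1.7) − 0.04·(30, 13.6) = (1.8, 1.156)
Step 3: at (1.8, 1.156), ∇h = (18, 9.248) → (1.8, 1.156) − 0.04·(18, 9.248) = (1.08, 0.78608)
∂h/∂a at (1.08, 0.78608) = 10.8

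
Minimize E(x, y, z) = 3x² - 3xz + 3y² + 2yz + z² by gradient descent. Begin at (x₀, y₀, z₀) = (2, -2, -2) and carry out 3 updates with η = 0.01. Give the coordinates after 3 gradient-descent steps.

(1.503758, -1.556228, -1.613274)

∇E = (6x - 3z, 6y + 2z, -3x + 2y + 2z)
Step 1: at (2, -2, -2), ∇E = (18, -16, -14) → (2, -2, -2) − 0.01·(18, -16, -14) = (1.82, -1.84, -1.86)
Step 2: at (1.82, -1.84, -1.86), ∇E = (16.5, -14.76, -12.86) → (1.82, -1.84, -1.86) − 0.01·(16.5, -14.76, -12.86) = (1.655, -1.6924, -1.7314)
Step 3: at (1.655, -1.6924, -1.7314), ∇E = (15.1242, -13.6172, -11.8126) → (1.655, -1.6924, -1.7314) − 0.01·(15.1242, -13.6172, -11.8126) = (1.503758, -1.556228, -1.613274)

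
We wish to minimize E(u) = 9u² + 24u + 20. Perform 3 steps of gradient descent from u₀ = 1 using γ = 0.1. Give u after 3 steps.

E′(u) = 18u + 24
Step 1: E′(1) = 42; u₁ = 1 − 0.1·42 = -3.2
Step 2: E′(-3.2) = -33.6; u₂ = -3.2 − 0.1·(-33.6) = 0.16
Step 3: E′(0.16) = 26.88; u₃ = 0.16 − 0.1·26.88 = -2.528

-2.528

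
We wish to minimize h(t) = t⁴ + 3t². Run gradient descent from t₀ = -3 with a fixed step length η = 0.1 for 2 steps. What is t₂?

-350.0544

h′(t) = 4t³ + 6t
Step 1: h′(-3) = -126; t₁ = -3 − 0.1·(-126) = 9.6
Step 2: h′(9.6) = 3596.544; t₂ = 9.6 − 0.1·3596.544 = -350.0544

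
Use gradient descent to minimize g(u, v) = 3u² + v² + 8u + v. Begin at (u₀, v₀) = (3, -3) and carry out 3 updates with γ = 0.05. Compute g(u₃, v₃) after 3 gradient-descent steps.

∇g = (6u + 8, 2v + 1)
Step 1: at (3, -3), ∇g = (26, -5) → (3, -3) − 0.05·(26, -5) = (1.7, -2.75)
Step 2: at (1.7, -2.75), ∇g = (18.2, -4.5) → (1.7, -2.75) − 0.05·(18.2, -4.5) = (0.79, -2.525)
Step 3: at (0.79, -2.525), ∇g = (12.74, -4.05) → (0.79, -2.525) − 0.05·(12.74, -4.05) = (0.153, -2.3225)
g(0.153, -2.3225) = 4.36573325

4.36573325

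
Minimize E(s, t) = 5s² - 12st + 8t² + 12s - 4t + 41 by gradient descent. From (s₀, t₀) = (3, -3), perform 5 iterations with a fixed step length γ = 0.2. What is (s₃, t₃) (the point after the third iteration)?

(-195.384, 244.808)

∇E = (10s - 12t + 12, -12s + 16t - 4)
(s₁, t₁) = (3, -3) − 0.2·(78, -88) = (-12.6, 14.6)
(s₂, t₂) = (-12.6, 14.6) − 0.2·(-289.2, 380.8) = (45.24, -61.56)
(s₃, t₃) = (45.24, -61.56) − 0.2·(1203.12, -1531.84) = (-195.384, 244.808)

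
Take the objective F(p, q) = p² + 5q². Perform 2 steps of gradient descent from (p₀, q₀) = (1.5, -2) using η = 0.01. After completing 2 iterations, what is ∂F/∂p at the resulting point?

∇F = (2p, 10q)
(p₁, q₁) = (1.5, -2) − 0.01·(3, -20) = (1.47, -1.8)
(p₂, q₂) = (1.47, -1.8) − 0.01·(2.94, -18) = (1.4406, -1.62)
∂F/∂p at (1.4406, -1.62) = 2.8812

2.8812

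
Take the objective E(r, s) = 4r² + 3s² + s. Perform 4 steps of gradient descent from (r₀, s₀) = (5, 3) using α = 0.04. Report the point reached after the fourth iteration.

∇E = (8r, 6s + 1)
Step 1: at (5, 3), ∇E = (40, 19) → (5, 3) − 0.04·(40, 19) = (3.4, 2.24)
Step 2: at (3.4, 2.24), ∇E = (27.2, 14.44) → (3.4, 2.24) − 0.04·(27.2, 14.44) = (2.312, 1.6624)
Step 3: at (2.312, 1.6624), ∇E = (18.496, 10.9744) → (2.312, 1.6624) − 0.04·(18.496, 10.9744) = (1.57216, 1.223424)
Step 4: at (1.57216, 1.223424), ∇E = (12.57728, 8.340544) → (1.57216, 1.223424) − 0.04·(12.57728, 8.340544) = (1.0690688, 0.88980224)

(1.0690688, 0.88980224)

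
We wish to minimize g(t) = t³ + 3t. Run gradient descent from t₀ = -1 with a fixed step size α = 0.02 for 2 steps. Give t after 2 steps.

-1.255264

g′(t) = 3t² + 3
t₁ = -1 − 0.02·6 = -1.12
t₂ = -1.12 − 0.02·6.7632 = -1.255264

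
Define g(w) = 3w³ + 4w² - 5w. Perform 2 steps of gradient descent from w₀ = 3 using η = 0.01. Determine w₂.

1.53

g′(w) = 9w² + 8w - 5
Step 1: g′(3) = 100; w₁ = 3 − 0.01·100 = 2
Step 2: g′(2) = 47; w₂ = 2 − 0.01·47 = 1.53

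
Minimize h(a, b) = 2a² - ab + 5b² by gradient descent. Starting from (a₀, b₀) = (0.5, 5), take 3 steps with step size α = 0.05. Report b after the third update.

0.6798125

∇h = (4a - b, -a + 10b)
Step 1: at (0.5, 5), ∇h = (-3, 49.5) → (0.5, 5) − 0.05·(-3, 49.5) = (0.65, 2.525)
Step 2: at (0.65, 2.525), ∇h = (0.075, 24.6) → (0.65, 2.525) − 0.05·(0.075, 24.6) = (0.64625, 1.295)
Step 3: at (0.64625, 1.295), ∇h = (1.29, 12.30375) → (0.64625, 1.295) − 0.05·(1.29, 12.30375) = (0.58175, 0.6798125)
b = 0.6798125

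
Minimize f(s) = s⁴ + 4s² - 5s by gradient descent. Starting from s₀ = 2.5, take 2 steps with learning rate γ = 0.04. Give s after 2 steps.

-0.17344

f′(s) = 4s³ + 8s - 5
s₁ = 2.5 − 0.04·77.5 = -0.6
s₂ = -0.6 − 0.04·(-10.664) = -0.17344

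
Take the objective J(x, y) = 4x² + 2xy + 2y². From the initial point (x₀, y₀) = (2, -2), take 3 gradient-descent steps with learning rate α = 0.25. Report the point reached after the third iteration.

∇J = (8x + 2y, 2x + 4y)
Step 1: at (2, -2), ∇J = (12, -4) → (2, -2) − 0.25·(12, -4) = (-1, -1)
Step 2: at (-1, -1), ∇J = (-10, -6) → (-1, -1) − 0.25·(-10, -6) = (1.5, 0.5)
Step 3: at (1.5, 0.5), ∇J = (13, 5) → (1.5, 0.5) − 0.25·(13, 5) = (-1.75, -0.75)

(-1.75, -0.75)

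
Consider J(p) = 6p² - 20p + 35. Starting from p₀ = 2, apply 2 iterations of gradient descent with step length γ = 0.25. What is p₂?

3

J′(p) = 12p - 20
p₁ = 2 − 0.25·4 = 1
p₂ = 1 − 0.25·(-8) = 3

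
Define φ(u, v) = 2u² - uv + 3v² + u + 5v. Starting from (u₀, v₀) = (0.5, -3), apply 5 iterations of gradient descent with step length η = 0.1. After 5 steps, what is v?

∇φ = (4u - v + 1, -u + 6v + 5)
(u₁, v₁) = (0.5, -3) − 0.1·(6, -13.5) = (-0.1, -1.65)
(u₂, v₂) = (-0.1, -1.65) − 0.1·(2.25, -4.8) = (-0.325, -1.17)
(u₃, v₃) = (-0.325, -1.17) − 0.1·(0.87, -1.695) = (-0.412, -1.0005)
(u₄, v₄) = (-0.412, -1.0005) − 0.1·(0.3525, -0.591) = (-0.44725, -0.9414)
(u₅, v₅) = (-0.44725, -0.9414) − 0.1·(0.1524, -0.20115) = (-0.46249, -0.921285)
v = -0.921285

-0.921285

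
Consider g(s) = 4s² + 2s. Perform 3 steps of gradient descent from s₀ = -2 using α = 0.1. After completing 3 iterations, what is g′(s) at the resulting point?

-0.112

g′(s) = 8s + 2
s₁ = -2 − 0.1·(-14) = -0.6
s₂ = -0.6 − 0.1·(-2.8) = -0.32
s₃ = -0.32 − 0.1·(-0.56) = -0.264
g′(s) at (-0.264) = -0.112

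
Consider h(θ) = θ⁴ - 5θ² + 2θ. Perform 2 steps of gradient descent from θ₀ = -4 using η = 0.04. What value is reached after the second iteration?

-8.86701056

h′(θ) = 4θ³ - 10θ + 2
θ₁ = -4 − 0.04·(-214) = 4.56
θ₂ = 4.56 − 0.04·335.675264 = -8.86701056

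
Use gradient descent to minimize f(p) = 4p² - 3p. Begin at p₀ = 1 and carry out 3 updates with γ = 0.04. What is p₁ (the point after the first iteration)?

0.8

f′(p) = 8p - 3
Step 1: f′(1) = 5; p₁ = 1 − 0.04·5 = 0.8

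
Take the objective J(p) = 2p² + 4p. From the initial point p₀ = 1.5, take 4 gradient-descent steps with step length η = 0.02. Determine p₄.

0.7909824

J′(p) = 4p + 4
Step 1: J′(1.5) = 10; p₁ = 1.5 − 0.02·10 = 1.3
Step 2: J′(1.3) = 9.2; p₂ = 1.3 − 0.02·9.2 = 1.116
Step 3: J′(1.116) = 8.464; p₃ = 1.116 − 0.02·8.464 = 0.94672
Step 4: J′(0.94672) = 7.78688; p₄ = 0.94672 − 0.02·7.78688 = 0.7909824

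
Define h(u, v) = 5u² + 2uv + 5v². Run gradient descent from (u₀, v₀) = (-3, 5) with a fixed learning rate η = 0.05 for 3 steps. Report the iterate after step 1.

∇h = (10u + 2v, 2u + 10v)
(u₁, v₁) = (-3, 5) − 0.05·(-20, 44) = (-2, 2.8)

(-2, 2.8)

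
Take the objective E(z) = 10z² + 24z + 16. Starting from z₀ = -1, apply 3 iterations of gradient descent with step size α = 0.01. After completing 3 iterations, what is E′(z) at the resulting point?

E′(z) = 20z + 24
Step 1: E′(-1) = 4; z₁ = -1 − 0.01·4 = -1.04
Step 2: E′(-1.04) = 3.2; z₂ = -1.04 − 0.01·3.2 = -1.072
Step 3: E′(-1.072) = 2.56; z₃ = -1.072 − 0.01·2.56 = -1.0976
E′(z) at (-1.0976) = 2.048

2.048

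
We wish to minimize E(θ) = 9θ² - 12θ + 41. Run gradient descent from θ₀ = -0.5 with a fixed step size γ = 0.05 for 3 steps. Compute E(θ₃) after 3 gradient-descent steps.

37.00001225

E′(θ) = 18θ - 12
Step 1: E′(-0.5) = -21; θ₁ = -0.5 − 0.05·(-21) = 0.55
Step 2: E′(0.55) = -2.1; θ₂ = 0.55 − 0.05·(-2.1) = 0.655
Step 3: E′(0.655) = -0.21; θ₃ = 0.655 − 0.05·(-0.21) = 0.6655
E(0.6655) = 37.00001225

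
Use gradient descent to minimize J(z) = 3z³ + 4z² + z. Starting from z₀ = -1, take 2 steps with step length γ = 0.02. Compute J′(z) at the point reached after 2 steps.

2.953032938496

J′(z) = 9z² + 8z + 1
z₁ = -1 − 0.02·2 = -1.04
z₂ = -1.04 − 0.02·2.4144 = -1.088288
J′(z) at (-1.088288) = 2.953032938496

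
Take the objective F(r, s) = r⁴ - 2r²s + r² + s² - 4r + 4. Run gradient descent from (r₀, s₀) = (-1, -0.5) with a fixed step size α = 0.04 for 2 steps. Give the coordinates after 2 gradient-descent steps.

∇F = (4r³ - 4rs + 2r - 4, -2r² + 2s)
Step 1: at (-1, -0.5), ∇F = (-12, -3) → (-1, -0.5) − 0.04·(-12, -3) = (-0.52, -0.38)
Step 2: at (-0.52, -0.38), ∇F = (-6.392832, -1.3008) → (-0.52, -0.38) − 0.04·(-6.392832, -1.3008) = (-0.26428672, -0.327968)

(-0.26428672, -0.327968)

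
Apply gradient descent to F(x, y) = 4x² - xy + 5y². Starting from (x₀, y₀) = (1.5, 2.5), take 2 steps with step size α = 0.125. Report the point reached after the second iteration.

(-0.0546875, 0.1484375)

∇F = (8x - y, -x + 10y)
(x₁, y₁) = (1.5, 2.5) − 0.125·(9.5, 23.5) = (0.3125, -0.4375)
(x₂, y₂) = (0.3125, -0.4375) − 0.125·(2.9375, -4.6875) = (-0.0546875, 0.1484375)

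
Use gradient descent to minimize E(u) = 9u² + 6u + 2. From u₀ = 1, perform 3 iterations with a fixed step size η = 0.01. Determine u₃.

E′(u) = 18u + 6
u₁ = 1 − 0.01·24 = 0.76
u₂ = 0.76 − 0.01·19.68 = 0.5632
u₃ = 0.5632 − 0.01·16.1376 = 0.401824

0.401824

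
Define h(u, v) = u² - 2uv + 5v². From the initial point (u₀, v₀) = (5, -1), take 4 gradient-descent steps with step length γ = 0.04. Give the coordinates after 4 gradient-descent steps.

(3.56201728, 0.59223808)

∇h = (2u - 2v, -2u + 10v)
(u₁, v₁) = (5, -1) − 0.04·(12, -20) = (4.52, -0.2)
(u₂, v₂) = (4.52, -0.2) − 0.04·(9.44, -11.04) = (4.1424, 0.2416)
(u₃, v₃) = (4.1424, 0.2416) − 0.04·(7.8016, -5.8688) = (3.830336, 0.476352)
(u₄, v₄) = (3.830336, 0.476352) − 0.04·(6.707968, -2.897152) = (3.56201728, 0.59223808)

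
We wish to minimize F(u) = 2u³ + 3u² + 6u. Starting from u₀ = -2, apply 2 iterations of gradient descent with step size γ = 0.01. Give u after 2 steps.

-2.394344

F′(u) = 6u² + 6u + 6
Step 1: F′(-2) = 18; u₁ = -2 − 0.01·18 = -2.18
Step 2: F′(-2.18) = 21.4344; u₂ = -2.18 − 0.01·21.4344 = -2.394344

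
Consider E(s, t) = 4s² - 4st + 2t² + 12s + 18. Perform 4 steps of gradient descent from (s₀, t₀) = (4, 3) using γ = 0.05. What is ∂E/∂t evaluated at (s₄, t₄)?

∇E = (8s - 4t + 12, -4s + 4t)
(s₁, t₁) = (4, 3) − 0.05·(32, -4) = (2.4, 3.2)
(s₂, t₂) = (2.4, 3.2) − 0.05·(18.4, 3.2) = (1.48, 3.04)
(s₃, t₃) = (1.48, 3.04) − 0.05·(11.68, 6.24) = (0.896, 2.728)
(s₄, t₄) = (0.896, 2.728) − 0.05·(8.256, 7.328) = (0.4832, 2.3616)
∂E/∂t at (0.4832, 2.3616) = 7.5136

7.5136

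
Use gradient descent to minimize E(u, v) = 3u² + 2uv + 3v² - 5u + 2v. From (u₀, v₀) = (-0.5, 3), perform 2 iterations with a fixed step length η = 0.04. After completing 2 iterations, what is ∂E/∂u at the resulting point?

∇E = (6u + 2v - 5, 2u + 6v + 2)
Step 1: at (-0.5, 3), ∇E = (-2, 19) → (-0.5, 3) − 0.04·(-2, 19) = (-0.42, 2.24)
Step 2: at (-0.42, 2.24), ∇E = (-3.04, 14.6) → (-0.42, 2.24) − 0.04·(-3.04, 14.6) = (-0.2984, 1.656)
∂E/∂u at (-0.2984, 1.656) = -3.4784

-3.4784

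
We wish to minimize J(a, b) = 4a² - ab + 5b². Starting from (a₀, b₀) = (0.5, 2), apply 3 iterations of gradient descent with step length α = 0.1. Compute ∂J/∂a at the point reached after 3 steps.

∇J = (8a - b, -a + 10b)
(a₁, b₁) = (0.5, 2) − 0.1·(2, 19.5) = (0.3, 0.05)
(a₂, b₂) = (0.3, 0.05) − 0.1·(2.35, 0.2) = (0.065, 0.03)
(a₃, b₃) = (0.065, 0.03) − 0.1·(0.49, 0.235) = (0.016, 0.0065)
∂J/∂a at (0.016, 0.0065) = 0.1215

0.1215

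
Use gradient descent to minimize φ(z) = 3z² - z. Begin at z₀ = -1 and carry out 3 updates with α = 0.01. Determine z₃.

-0.802348

φ′(z) = 6z - 1
z₁ = -1 − 0.01·(-7) = -0.93
z₂ = -0.93 − 0.01·(-6.58) = -0.8642
z₃ = -0.8642 − 0.01·(-6.1852) = -0.802348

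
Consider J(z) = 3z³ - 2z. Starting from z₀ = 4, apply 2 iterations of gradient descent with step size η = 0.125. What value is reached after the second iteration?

-226.1953125

J′(z) = 9z² - 2
z₁ = 4 − 0.125·142 = -13.75
z₂ = -13.75 − 0.125·1699.5625 = -226.1953125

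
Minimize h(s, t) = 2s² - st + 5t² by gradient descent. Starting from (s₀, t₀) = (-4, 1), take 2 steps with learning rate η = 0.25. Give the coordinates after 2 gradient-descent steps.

∇h = (4s - t, -s + 10t)
(s₁, t₁) = (-4, 1) − 0.25·(-17, 14) = (0.25, -2.5)
(s₂, t₂) = (0.25, -2.5) − 0.25·(3.5, -25.25) = (-0.625, 3.8125)

(-0.625, 3.8125)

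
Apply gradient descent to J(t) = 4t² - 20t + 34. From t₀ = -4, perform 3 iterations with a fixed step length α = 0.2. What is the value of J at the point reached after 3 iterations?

J′(t) = 8t - 20
Step 1: J′(-4) = -52; t₁ = -4 − 0.2·(-52) = 6.4
Step 2: J′(6.4) = 31.2; t₂ = 6.4 − 0.2·31.2 = 0.16
Step 3: J′(0.16) = -18.72; t₃ = 0.16 − 0.2·(-18.72) = 3.904
J(3.904) = 16.884864

16.884864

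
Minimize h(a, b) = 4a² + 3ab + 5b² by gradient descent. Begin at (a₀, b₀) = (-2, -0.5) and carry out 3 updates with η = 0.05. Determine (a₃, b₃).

(-0.4385625, 0.19925)

∇h = (8a + 3b, 3a + 10b)
Step 1: at (-2, -0.5), ∇h = (-17.5, -11) → (-2, -0.5) − 0.05·(-17.5, -11) = (-1.125, 0.05)
Step 2: at (-1.125, 0.05), ∇h = (-8.85, -2.875) → (-1.125, 0.05) − 0.05·(-8.85, -2.875) = (-0.6825, 0.19375)
Step 3: at (-0.6825, 0.19375), ∇h = (-4.87875, -0.11) → (-0.6825, 0.19375) − 0.05·(-4.87875, -0.11) = (-0.4385625, 0.19925)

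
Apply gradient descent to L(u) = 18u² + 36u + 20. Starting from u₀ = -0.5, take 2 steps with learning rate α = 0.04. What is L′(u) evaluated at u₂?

3.4848

L′(u) = 36u + 36
Step 1: L′(-0.5) = 18; u₁ = -0.5 − 0.04·18 = -1.22
Step 2: L′(-1.22) = -7.92; u₂ = -1.22 − 0.04·(-7.92) = -0.9032
L′(u) at (-0.9032) = 3.4848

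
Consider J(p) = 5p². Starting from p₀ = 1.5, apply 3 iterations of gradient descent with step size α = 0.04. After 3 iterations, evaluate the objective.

J′(p) = 10p
p₁ = 1.5 − 0.04·15 = 0.9
p₂ = 0.9 − 0.04·9 = 0.54
p₃ = 0.54 − 0.04·5.4 = 0.324
J(0.324) = 0.52488

0.52488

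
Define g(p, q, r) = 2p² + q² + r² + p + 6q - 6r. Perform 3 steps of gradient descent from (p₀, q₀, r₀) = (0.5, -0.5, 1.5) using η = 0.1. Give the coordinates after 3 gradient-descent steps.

(-0.088, -1.72, 2.232)

∇g = (4p + 1, 2q + 6, 2r - 6)
Step 1: at (0.5, -0.5, 1.5), ∇g = (3, 5, -3) → (0.5, -0.5, 1.5) − 0.1·(3, 5, -3) = (0.2, -1, 1.8)
Step 2: at (0.2, -1, 1.8), ∇g = (1.8, 4, -2.4) → (0.2, -1, 1.8) − 0.1·(1.8, 4, -2.4) = (0.02, -1.4, 2.04)
Step 3: at (0.02, -1.4, 2.04), ∇g = (1.08, 3.2, -1.92) → (0.02, -1.4, 2.04) − 0.1·(1.08, 3.2, -1.92) = (-0.088, -1.72, 2.232)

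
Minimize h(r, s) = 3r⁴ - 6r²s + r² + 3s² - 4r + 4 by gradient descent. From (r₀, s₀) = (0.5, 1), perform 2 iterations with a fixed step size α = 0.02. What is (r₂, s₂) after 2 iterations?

(0.78005, 0.8515)

∇h = (12r³ - 12rs + 2r - 4, -6r² + 6s)
Step 1: at (0.5, 1), ∇h = (-7.5, 4.5) → (0.5, 1) − 0.02·(-7.5, 4.5) = (0.65, 0.91)
Step 2: at (0.65, 0.91), ∇h = (-6.5025, 2.925) → (0.65, 0.91) − 0.02·(-6.5025, 2.925) = (0.78005, 0.8515)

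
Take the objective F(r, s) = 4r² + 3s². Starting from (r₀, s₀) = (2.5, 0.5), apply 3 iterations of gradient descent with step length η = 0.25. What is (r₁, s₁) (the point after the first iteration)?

(-2.5, -0.25)

∇F = (8r, 6s)
Step 1: at (2.5, 0.5), ∇F = (20, 3) → (2.5, 0.5) − 0.25·(20, 3) = (-2.5, -0.25)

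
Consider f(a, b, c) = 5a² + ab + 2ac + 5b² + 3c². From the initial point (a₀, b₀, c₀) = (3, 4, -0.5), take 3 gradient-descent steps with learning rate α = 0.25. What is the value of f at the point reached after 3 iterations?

∇f = (10a + b + 2c, a + 10b, 2a + 6c)
Step 1: at (3, 4, -0.5), ∇f = (33, 43, 3) → (3, 4, -0.5) − 0.25·(33, 43, 3) = (-5.25, -6.75, -1.25)
Step 2: at (-5.25, -6.75, -1.25), ∇f = (-61.75, -72.75, -18) → (-5.25, -6.75, -1.25) − 0.25·(-61.75, -72.75, -18) = (10.1875, 11.4375, 3.25)
Step 3: at (10.1875, 11.4375, 3.25), ∇f = (119.8125, 124.5625, 39.875) → (10.1875, 11.4375, 3.25) − 0.25·(119.8125, 124.5625, 39.875) = (-19.765625, -19.703125, -6.71875)
f(-19.765625, -19.703125, -6.71875) = 4684.935302734375

4684.935302734375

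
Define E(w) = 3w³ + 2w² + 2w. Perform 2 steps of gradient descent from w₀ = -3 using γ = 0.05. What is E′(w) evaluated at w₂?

E′(w) = 9w² + 4w + 2
Step 1: E′(-3) = 71; w₁ = -3 − 0.05·71 = -6.55
Step 2: E′(-6.55) = 361.9225; w₂ = -6.55 − 0.05·361.9225 = -24.646125
E′(w) at (-24.646125) = 5370.298797640625

5370.298797640625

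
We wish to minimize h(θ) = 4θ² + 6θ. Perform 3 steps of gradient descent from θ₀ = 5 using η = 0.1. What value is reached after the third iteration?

h′(θ) = 8θ + 6
θ₁ = 5 − 0.1·46 = 0.4
θ₂ = 0.4 − 0.1·9.2 = -0.52
θ₃ = -0.52 − 0.1·1.84 = -0.704

-0.704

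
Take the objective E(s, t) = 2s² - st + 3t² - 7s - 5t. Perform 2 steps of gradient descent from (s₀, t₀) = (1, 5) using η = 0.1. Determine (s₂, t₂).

∇E = (4s - t - 7, -s + 6t - 5)
(s₁, t₁) = (1, 5) − 0.1·(-8, 24) = (1.8, 2.6)
(s₂, t₂) = (1.8, 2.6) − 0.1·(-2.4, 8.8) = (2.04, 1.72)

(2.04, 1.72)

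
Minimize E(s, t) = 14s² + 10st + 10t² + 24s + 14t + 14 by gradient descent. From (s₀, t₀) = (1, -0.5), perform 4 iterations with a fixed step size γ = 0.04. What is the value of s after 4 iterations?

∇E = (28s + 10t + 24, 10s + 20t + 14)
(s₁, t₁) = (1, -0.5) − 0.04·(47, 14) = (-0.88, -1.06)
(s₂, t₂) = (-0.88, -1.06) − 0.04·(-11.24, -16) = (-0.4304, -0.42)
(s₃, t₃) = (-0.4304, -0.42) − 0.04·(7.7488, 1.296) = (-0.740352, -0.47184)
(s₄, t₄) = (-0.740352, -0.47184) − 0.04·(-1.448256, -2.84032) = (-0.68242176, -0.3582272)
s = -0.68242176

-0.68242176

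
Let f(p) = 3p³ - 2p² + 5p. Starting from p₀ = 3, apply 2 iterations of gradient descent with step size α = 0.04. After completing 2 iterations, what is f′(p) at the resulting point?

f′(p) = 9p² - 4p + 5
Step 1: f′(3) = 74; p₁ = 3 − 0.04·74 = 0.04
Step 2: f′(0.04) = 4.8544; p₂ = 0.04 − 0.04·4.8544 = -0.154176
f′(p) at (-0.154176) = 5.830636150784

5.830636150784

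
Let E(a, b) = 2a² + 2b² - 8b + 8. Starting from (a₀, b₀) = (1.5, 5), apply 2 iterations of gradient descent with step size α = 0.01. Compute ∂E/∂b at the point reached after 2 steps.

11.0592

∇E = (4a, 4b - 8)
Step 1: at (1.5, 5), ∇E = (6, 12) → (1.5, 5) − 0.01·(6, 12) = (1.44, 4.88)
Step 2: at (1.44, 4.88), ∇E = (5.76, 11.52) → (1.44, 4.88) − 0.01·(5.76, 11.52) = (1.3824, 4.7648)
∂E/∂b at (1.3824, 4.7648) = 11.0592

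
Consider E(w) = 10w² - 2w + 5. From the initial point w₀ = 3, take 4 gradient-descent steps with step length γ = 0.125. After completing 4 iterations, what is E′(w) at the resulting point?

293.625

E′(w) = 20w - 2
Step 1: E′(3) = 58; w₁ = 3 − 0.125·58 = -4.25
Step 2: E′(-4.25) = -87; w₂ = -4.25 − 0.125·(-87) = 6.625
Step 3: E′(6.625) = 130.5; w₃ = 6.625 − 0.125·130.5 = -9.6875
Step 4: E′(-9.6875) = -195.75; w₄ = -9.6875 − 0.125·(-195.75) = 14.78125
E′(w) at (14.78125) = 293.625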